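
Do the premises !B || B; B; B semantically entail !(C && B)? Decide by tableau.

No

Initial set: {(!B || B); B; B; !!(C && B)}.
!!(C && B): α-rule — add C, B.
(!B || B): β-rule — branch into !B  //  B.
  branch 1 (add !B):
    × closes — contains both B and !B.
  branch 2 (add B):
    ○ open, literals {B=T, C=T}.
1 branch closed, 1 open.
An open branch gives a countermodel: B=T, C=T (unmentioned atoms arbitrary); the premises hold there but the conclusion fails.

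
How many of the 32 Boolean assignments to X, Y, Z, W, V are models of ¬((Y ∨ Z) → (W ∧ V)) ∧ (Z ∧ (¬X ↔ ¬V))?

Initial set: {(¬((Y ∨ Z) → (W ∧ V)) ∧ (Z ∧ (¬X ↔ ¬V)))}.
(¬((Y ∨ Z) → (W ∧ V)) ∧ (Z ∧ (¬X ↔ ¬V))): α-rule — add ¬((Y ∨ Z) → (W ∧ V)), (Z ∧ (¬X ↔ ¬V)).
¬((Y ∨ Z) → (W ∧ V)): α-rule — add (Y ∨ Z), ¬(W ∧ V).
(Z ∧ (¬X ↔ ¬V)): α-rule — add Z, (¬X ↔ ¬V).
(Y ∨ Z): β-rule — branch into Y  //  Z.
  branch 1 (add Y):
    ¬(W ∧ V): β-rule — branch into ¬W  //  ¬V.
      branch 1.1 (add ¬W):
        (¬X ↔ ¬V): β-rule — branch into ¬X, ¬V  //  ¬¬X, ¬¬V.
          branch 1.1.1 (add ¬X, ¬V):
            ○ open, literals {V=F, W=F, X=F, Y=T, Z=T}.
          branch 1.1.2 (add ¬¬X, ¬¬V):
            ○ open, literals {V=T, W=F, X=T, Y=T, Z=T}.
      branch 1.2 (add ¬V):
        (¬X ↔ ¬V): β-rule — branch into ¬X, ¬V  //  ¬¬X, ¬¬V.
          branch 1.2.1 (add ¬X, ¬V):
            ○ open, literals {V=F, X=F, Y=T, Z=T}.
          branch 1.2.2 (add ¬¬X, ¬¬V):
            × closes — contains both V and ¬V.
  branch 2 (add Z):
    ¬(W ∧ V): β-rule — branch into ¬W  //  ¬V.
      branch 2.1 (add ¬W):
        (¬X ↔ ¬V): β-rule — branch into ¬X, ¬V  //  ¬¬X, ¬¬V.
          branch 2.1.1 (add ¬X, ¬V):
            ○ open, literals {V=F, W=F, X=F, Z=T}.
          branch 2.1.2 (add ¬¬X, ¬¬V):
            ○ open, literals {V=T, W=F, X=T, Z=T}.
      branch 2.2 (add ¬V):
        (¬X ↔ ¬V): β-rule — branch into ¬X, ¬V  //  ¬¬X, ¬¬V.
          branch 2.2.1 (add ¬X, ¬V):
            ○ open, literals {V=F, X=F, Z=T}.
          branch 2.2.2 (add ¬¬X, ¬¬V):
            × closes — contains both V and ¬V.
2 branches closed, 6 open.
Each open branch fixes some atoms; the unmentioned ones are free. Counting distinct full assignments: branch {V=F, W=F, X=F, Y=T, Z=T} (none free) contributes 1 new; branch {V=T, W=F, X=T, Y=T, Z=T} (none free) contributes 1 new; branch {V=F, X=F, Y=T, Z=T} (W) contributes 1 new; branch {V=F, W=F, X=F, Z=T} (Y) contributes 1 new; branch {V=T, W=F, X=T, Z=T} (Y) contributes 1 new; branch {V=F, X=F, Z=T} (Y, W) contributes 1 new. Total: 6.

6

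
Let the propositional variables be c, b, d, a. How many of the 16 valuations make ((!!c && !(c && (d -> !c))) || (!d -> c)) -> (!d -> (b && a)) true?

13

Initial set: {T (((!!c && !(c && (d -> !c))) || (!d -> c)) -> (!d -> (b && a)))}.
T (((!!c && !(c && (d -> !c))) || (!d -> c)) -> (!d -> (b && a))): β-rule — branch into F ((!!c && !(c && (d -> !c))) || (!d -> c))  //  T (!d -> (b && a)).
  branch 1 (add F ((!!c && !(c && (d -> !c))) || (!d -> c))):
    F ((!!c && !(c && (d -> !c))) || (!d -> c)): α-rule — add F (!!c && !(c && (d -> !c))), F (!d -> c).
    F (!d -> c): α-rule — add T !d, F c.
    F (!!c && !(c && (d -> !c))): β-rule — branch into F !!c  //  F !(c && (d -> !c)).
      branch 1.1 (add F !!c):
        F !!c: drop double negation, giving F c.
        ○ open, literals {c=F, d=F}.
      branch 1.2 (add F !(c && (d -> !c))):
        F !(c && (d -> !c)): α-rule — add T c, T (d -> !c).
        × closes — contains both c and !c.
  branch 2 (add T (!d -> (b && a))):
    T (!d -> (b && a)): β-rule — branch into F !d  //  T (b && a).
      branch 2.1 (add F !d):
        ○ open, literals {d=T}.
      branch 2.2 (add T (b && a)):
        T (b && a): α-rule — add T b, T a.
        ○ open, literals {a=T, b=T}.
1 branch closed, 3 open.
Each open branch fixes some atoms; the unmentioned ones are free. Counting distinct full assignments: branch {c=F, d=F} (b, a) contributes 4 new; branch {d=T} (c, b, a) contributes 8 new; branch {a=T, b=T} (c, d) contributes 1 new. Total: 13.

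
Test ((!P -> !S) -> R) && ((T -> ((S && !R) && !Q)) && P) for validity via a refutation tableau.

Assume the negation and expand:
Initial set: {F (((!P -> !S) -> R) && ((T -> ((S && !R) && !Q)) && P))}.
F (((!P -> !S) -> R) && ((T -> ((S && !R) && !Q)) && P)): β-rule — branch into F ((!P -> !S) -> R)  //  F ((T -> ((S && !R) && !Q)) && P).
  branch 1 (add F ((!P -> !S) -> R)):
    F ((!P -> !S) -> R): α-rule — add T (!P -> !S), F R.
    T (!P -> !S): β-rule — branch into F !P  //  T !S.
      branch 1.1 (add F !P):
        ○ open, literals {P=true, R=false}.
      branch 1.2 (add T !S):
        ○ open, literals {R=false, S=false}.
  branch 2 (add F ((T -> ((S && !R) && !Q)) && P)):
    F ((T -> ((S && !R) && !Q)) && P): β-rule — branch into F (T -> ((S && !R) && !Q))  //  F P.
      branch 2.1 (add F (T -> ((S && !R) && !Q))):
        F (T -> ((S && !R) && !Q)): α-rule — add T T, F ((S && !R) && !Q).
        F ((S && !R) && !Q): β-rule — branch into F (S && !R)  //  F !Q.
          branch 2.1.1 (add F (S && !R)):
            F (S && !R): β-rule — branch into F S  //  F !R.
              branch 2.1.1.1 (add F S):
                ○ open, literals {S=false, T=true}.
              branch 2.1.1.2 (add F !R):
                ○ open, literals {R=true, T=true}.
          branch 2.1.2 (add F !Q):
            ○ open, literals {Q=true, T=true}.
      branch 2.2 (add F P):
        ○ open, literals {P=false}.
0 branches closed, 6 open.
An open branch gives a countermodel: P=true, R=false (unmentioned atoms arbitrary); under it the original formula is false.

Not valid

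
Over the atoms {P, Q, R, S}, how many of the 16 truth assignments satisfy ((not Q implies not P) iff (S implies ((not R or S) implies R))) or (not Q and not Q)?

14

Initial set: {(((not Q implies not P) iff (S implies ((not R or S) implies R))) or (not Q and not Q))}.
(((not Q implies not P) iff (S implies ((not R or S) implies R))) or (not Q and not Q)): β-rule — branch into ((not Q implies not P) iff (S implies ((not R or S) implies R)))  //  (not Q and not Q).
  branch 1 (add ((not Q implies not P) iff (S implies ((not R or S) implies R)))):
    ((not Q implies not P) iff (S implies ((not R or S) implies R))): β-rule — branch into (not Q implies not P), (S implies ((not R or S) implies R))  //  not (not Q implies not P), not (S implies ((not R or S) implies R)).
      branch 1.1 (add (not Q implies not P), (S implies ((not R or S) implies R))):
        (not Q implies not P): β-rule — branch into not not Q  //  not P.
          branch 1.1.1 (add not not Q):
            (S implies ((not R or S) implies R)): β-rule — branch into not S  //  ((not R or S) implies R).
              branch 1.1.1.1 (add not S):
                ○ open, literals {Q=1, S=0}.
              branch 1.1.1.2 (add ((not R or S) implies R)):
                ((not R or S) implies R): β-rule — branch into not (not R or S)  //  R.
                  branch 1.1.1.2.1 (add not (not R or S)):
                    not (not R or S): α-rule — add not not R, not S.
                    ○ open, literals {Q=1, R=1, S=0}.
                  branch 1.1.1.2.2 (add R):
                    ○ open, literals {Q=1, R=1}.
          branch 1.1.2 (add not P):
            (S implies ((not R or S) implies R)): β-rule — branch into not S  //  ((not R or S) implies R).
              branch 1.1.2.1 (add not S):
                ○ open, literals {P=0, S=0}.
              branch 1.1.2.2 (add ((not R or S) implies R)):
                ((not R or S) implies R): β-rule — branch into not (not R or S)  //  R.
                  branch 1.1.2.2.1 (add not (not R or S)):
                    not (not R or S): α-rule — add not not R, not S.
                    ○ open, literals {P=0, R=1, S=0}.
                  branch 1.1.2.2.2 (add R):
                    ○ open, literals {P=0, R=1}.
      branch 1.2 (add not (not Q implies not P), not (S implies ((not R or S) implies R))):
        not (not Q implies not P): α-rule — add not Q, not not P.
        not (S implies ((not R or S) implies R)): α-rule — add S, not ((not R or S) implies R).
        not ((not R or S) implies R): α-rule — add (not R or S), not R.
        (not R or S): β-rule — branch into not R  //  S.
          branch 1.2.1 (add not R):
            ○ open, literals {P=1, Q=0, R=0, S=1}.
          branch 1.2.2 (add S):
            ○ open, literals {P=1, Q=0, R=0, S=1}.
  branch 2 (add (not Q and not Q)):
    (not Q and not Q): α-rule — add not Q, not Q.
    ○ open, literals {Q=0}.
0 branches closed, 9 open.
Each open branch fixes some atoms; the unmentioned ones are free. Counting distinct full assignments: branch {Q=1, S=0} (P, R) contributes 4 new; branch {Q=1, R=1, S=0} (P) contributes 0 new; branch {Q=1, R=1} (P, S) contributes 2 new; branch {P=0, S=0} (Q, R) contributes 2 new; branch {P=0, R=1, S=0} (Q) contributes 0 new; branch {P=0, R=1} (Q, S) contributes 1 new; branch {P=1, Q=0, R=0, S=1} (none free) contributes 1 new; branch {P=1, Q=0, R=0, S=1} (none free) contributes 0 new; branch {Q=0} (P, R, S) contributes 4 new. Total: 14.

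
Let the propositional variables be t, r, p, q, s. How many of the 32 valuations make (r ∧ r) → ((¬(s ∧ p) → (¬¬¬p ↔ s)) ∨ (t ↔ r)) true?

30

Initial set: {T ((r ∧ r) → ((¬(s ∧ p) → (¬¬¬p ↔ s)) ∨ (t ↔ r)))}.
T ((r ∧ r) → ((¬(s ∧ p) → (¬¬¬p ↔ s)) ∨ (t ↔ r))): β-rule — branch into F (r ∧ r)  //  T ((¬(s ∧ p) → (¬¬¬p ↔ s)) ∨ (t ↔ r)).
  branch 1 (add F (r ∧ r)):
    F (r ∧ r): β-rule — branch into F r  //  F r.
      branch 1.1 (add F r):
        ○ open, literals {r=F}.
      branch 1.2 (add F r):
        ○ open, literals {r=F}.
  branch 2 (add T ((¬(s ∧ p) → (¬¬¬p ↔ s)) ∨ (t ↔ r))):
    T ((¬(s ∧ p) → (¬¬¬p ↔ s)) ∨ (t ↔ r)): β-rule — branch into T (¬(s ∧ p) → (¬¬¬p ↔ s))  //  T (t ↔ r).
      branch 2.1 (add T (¬(s ∧ p) → (¬¬¬p ↔ s))):
        T (¬(s ∧ p) → (¬¬¬p ↔ s)): β-rule — branch into F ¬(s ∧ p)  //  T (¬¬¬p ↔ s).
          branch 2.1.1 (add F ¬(s ∧ p)):
            F ¬(s ∧ p): α-rule — add T s, T p.
            ○ open, literals {p=T, s=T}.
          branch 2.1.2 (add T (¬¬¬p ↔ s)):
            T (¬¬¬p ↔ s): β-rule — branch into T ¬¬¬p, T s  //  F ¬¬¬p, F s.
              branch 2.1.2.1 (add T ¬¬¬p, T s):
                T ¬¬¬p: drop double negation, giving T ¬p.
                ○ open, literals {p=F, s=T}.
              branch 2.1.2.2 (add F ¬¬¬p, F s):
                F ¬¬¬p: drop double negation, giving F ¬p.
                ○ open, literals {p=T, s=F}.
      branch 2.2 (add T (t ↔ r)):
        T (t ↔ r): β-rule — branch into T t, T r  //  F t, F r.
          branch 2.2.1 (add T t, T r):
            ○ open, literals {r=T, t=T}.
          branch 2.2.2 (add F t, F r):
            ○ open, literals {r=F, t=F}.
0 branches closed, 7 open.
Each open branch fixes some atoms; the unmentioned ones are free. Counting distinct full assignments: branch {r=F} (t, p, q, s) contributes 16 new; branch {r=F} (t, p, q, s) contributes 0 new; branch {p=T, s=T} (t, r, q) contributes 4 new; branch {p=F, s=T} (t, r, q) contributes 4 new; branch {p=T, s=F} (t, r, q) contributes 4 new; branch {r=T, t=T} (p, q, s) contributes 2 new; branch {r=F, t=F} (p, q, s) contributes 0 new. Total: 30.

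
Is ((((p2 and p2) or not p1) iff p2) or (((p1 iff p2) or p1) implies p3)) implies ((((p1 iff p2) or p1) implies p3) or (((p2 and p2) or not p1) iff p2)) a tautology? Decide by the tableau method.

Valid

Assume the negation and expand:
Initial set: {F (((((p2 and p2) or not p1) iff p2) or (((p1 iff p2) or p1) implies p3)) implies ((((p1 iff p2) or p1) implies p3) or (((p2 and p2) or not p1) iff p2)))}.
F (((((p2 and p2) or not p1) iff p2) or (((p1 iff p2) or p1) implies p3)) implies ((((p1 iff p2) or p1) implies p3) or (((p2 and p2) or not p1) iff p2))): α-rule — add T ((((p2 and p2) or not p1) iff p2) or (((p1 iff p2) or p1) implies p3)), F ((((p1 iff p2) or p1) implies p3) or (((p2 and p2) or not p1) iff p2)).
F ((((p1 iff p2) or p1) implies p3) or (((p2 and p2) or not p1) iff p2)): α-rule — add F (((p1 iff p2) or p1) implies p3), F (((p2 and p2) or not p1) iff p2).
F (((p1 iff p2) or p1) implies p3): α-rule — add T ((p1 iff p2) or p1), F p3.
T ((((p2 and p2) or not p1) iff p2) or (((p1 iff p2) or p1) implies p3)): β-rule — branch into T (((p2 and p2) or not p1) iff p2)  //  T (((p1 iff p2) or p1) implies p3).
  branch 1 (add T (((p2 and p2) or not p1) iff p2)):
    F (((p2 and p2) or not p1) iff p2): β-rule — branch into T ((p2 and p2) or not p1), F p2  //  F ((p2 and p2) or not p1), T p2.
      branch 1.1 (add T ((p2 and p2) or not p1), F p2):
        T ((p1 iff p2) or p1): β-rule — branch into T (p1 iff p2)  //  T p1.
          branch 1.1.1 (add T (p1 iff p2)):
            T (((p2 and p2) or not p1) iff p2): β-rule — branch into T ((p2 and p2) or not p1), T p2  //  F ((p2 and p2) or not p1), F p2.
              branch 1.1.1.1 (add T ((p2 and p2) or not p1), T p2):
                × closes — contains both p2 and not p2.
              branch 1.1.1.2 (add F ((p2 and p2) or not p1), F p2):
                F ((p2 and p2) or not p1): α-rule — add F (p2 and p2), F not p1.
                T ((p2 and p2) or not p1): β-rule — branch into T (p2 and p2)  //  T not p1.
                  branch 1.1.1.2.1 (add T (p2 and p2)):
                    T (p2 and p2): α-rule — add T p2, T p2.
                    × closes — contains both p2 and not p2.
                  branch 1.1.1.2.2 (add T not p1):
                    × closes — contains both p1 and not p1.
          branch 1.1.2 (add T p1):
            T (((p2 and p2) or not p1) iff p2): β-rule — branch into T ((p2 and p2) or not p1), T p2  //  F ((p2 and p2) or not p1), F p2.
              branch 1.1.2.1 (add T ((p2 and p2) or not p1), T p2):
                × closes — contains both p2 and not p2.
              branch 1.1.2.2 (add F ((p2 and p2) or not p1), F p2):
                F ((p2 and p2) or not p1): α-rule — add F (p2 and p2), F not p1.
                T ((p2 and p2) or not p1): β-rule — branch into T (p2 and p2)  //  T not p1.
                  branch 1.1.2.2.1 (add T (p2 and p2)):
                    T (p2 and p2): α-rule — add T p2, T p2.
                    × closes — contains both p2 and not p2.
                  branch 1.1.2.2.2 (add T not p1):
                    × closes — contains both p1 and not p1.
      branch 1.2 (add F ((p2 and p2) or not p1), T p2):
        F ((p2 and p2) or not p1): α-rule — add F (p2 and p2), F not p1.
        T ((p1 iff p2) or p1): β-rule — branch into T (p1 iff p2)  //  T p1.
          branch 1.2.1 (add T (p1 iff p2)):
            T (((p2 and p2) or not p1) iff p2): β-rule — branch into T ((p2 and p2) or not p1), T p2  //  F ((p2 and p2) or not p1), F p2.
              branch 1.2.1.1 (add T ((p2 and p2) or not p1), T p2):
                F (p2 and p2): β-rule — branch into F p2  //  F p2.
                  branch 1.2.1.1.1 (add F p2):
                    × closes — contains both p2 and not p2.
                  branch 1.2.1.1.2 (add F p2):
                    × closes — contains both p2 and not p2.
              branch 1.2.1.2 (add F ((p2 and p2) or not p1), F p2):
                × closes — contains both p2 and not p2.
          branch 1.2.2 (add T p1):
            T (((p2 and p2) or not p1) iff p2): β-rule — branch into T ((p2 and p2) or not p1), T p2  //  F ((p2 and p2) or not p1), F p2.
              branch 1.2.2.1 (add T ((p2 and p2) or not p1), T p2):
                F (p2 and p2): β-rule — branch into F p2  //  F p2.
                  branch 1.2.2.1.1 (add F p2):
                    × closes — contains both p2 and not p2.
                  branch 1.2.2.1.2 (add F p2):
                    × closes — contains both p2 and not p2.
              branch 1.2.2.2 (add F ((p2 and p2) or not p1), F p2):
                × closes — contains both p2 and not p2.
  branch 2 (add T (((p1 iff p2) or p1) implies p3)):
    F (((p2 and p2) or not p1) iff p2): β-rule — branch into T ((p2 and p2) or not p1), F p2  //  F ((p2 and p2) or not p1), T p2.
      branch 2.1 (add T ((p2 and p2) or not p1), F p2):
        T ((p1 iff p2) or p1): β-rule — branch into T (p1 iff p2)  //  T p1.
          branch 2.1.1 (add T (p1 iff p2)):
            T (((p1 iff p2) or p1) implies p3): β-rule — branch into F ((p1 iff p2) or p1)  //  T p3.
              branch 2.1.1.1 (add F ((p1 iff p2) or p1)):
                F ((p1 iff p2) or p1): α-rule — add F (p1 iff p2), F p1.
                T ((p2 and p2) or not p1): β-rule — branch into T (p2 and p2)  //  T not p1.
                  branch 2.1.1.1.1 (add T (p2 and p2)):
                    T (p2 and p2): α-rule — add T p2, T p2.
                    × closes — contains both p2 and not p2.
                  branch 2.1.1.1.2 (add T not p1):
                    T (p1 iff p2): β-rule — branch into T p1, T p2  //  F p1, F p2.
                      branch 2.1.1.1.2.1 (add T p1, T p2):
                        × closes — contains both p1 and not p1.
                      branch 2.1.1.1.2.2 (add F p1, F p2):
                        F (p1 iff p2): β-rule — branch into T p1, F p2  //  F p1, T p2.
                          branch 2.1.1.1.2.2.1 (add T p1, F p2):
                            × closes — contains both p1 and not p1.
                          branch 2.1.1.1.2.2.2 (add F p1, T p2):
                            × closes — contains both p2 and not p2.
              branch 2.1.1.2 (add T p3):
                × closes — contains both p3 and not p3.
          branch 2.1.2 (add T p1):
            T (((p1 iff p2) or p1) implies p3): β-rule — branch into F ((p1 iff p2) or p1)  //  T p3.
              branch 2.1.2.1 (add F ((p1 iff p2) or p1)):
                F ((p1 iff p2) or p1): α-rule — add F (p1 iff p2), F p1.
                × closes — contains both p1 and not p1.
              branch 2.1.2.2 (add T p3):
                × closes — contains both p3 and not p3.
      branch 2.2 (add F ((p2 and p2) or not p1), T p2):
        F ((p2 and p2) or not p1): α-rule — add F (p2 and p2), F not p1.
        T ((p1 iff p2) or p1): β-rule — branch into T (p1 iff p2)  //  T p1.
          branch 2.2.1 (add T (p1 iff p2)):
            T (((p1 iff p2) or p1) implies p3): β-rule — branch into F ((p1 iff p2) or p1)  //  T p3.
              branch 2.2.1.1 (add F ((p1 iff p2) or p1)):
                F ((p1 iff p2) or p1): α-rule — add F (p1 iff p2), F p1.
                × closes — contains both p1 and not p1.
              branch 2.2.1.2 (add T p3):
                × closes — contains both p3 and not p3.
          branch 2.2.2 (add T p1):
            T (((p1 iff p2) or p1) implies p3): β-rule — branch into F ((p1 iff p2) or p1)  //  T p3.
              branch 2.2.2.1 (add F ((p1 iff p2) or p1)):
                F ((p1 iff p2) or p1): α-rule — add F (p1 iff p2), F p1.
                × closes — contains both p1 and not p1.
              branch 2.2.2.2 (add T p3):
                × closes — contains both p3 and not p3.
All 23 branches close.
Every branch closed, so the negation is unsatisfiable and the formula is valid.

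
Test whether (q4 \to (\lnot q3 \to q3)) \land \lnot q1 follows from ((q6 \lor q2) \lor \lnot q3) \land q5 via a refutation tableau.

No

Initial set: {T (((q6 \lor q2) \lor \lnot q3) \land q5); F ((q4 \to (\lnot q3 \to q3)) \land \lnot q1)}.
T (((q6 \lor q2) \lor \lnot q3) \land q5): α-rule — add T ((q6 \lor q2) \lor \lnot q3), T q5.
F ((q4 \to (\lnot q3 \to q3)) \land \lnot q1): β-rule — branch into F (q4 \to (\lnot q3 \to q3))  //  F \lnot q1.
  branch 1 (add F (q4 \to (\lnot q3 \to q3))):
    F (q4 \to (\lnot q3 \to q3)): α-rule — add T q4, F (\lnot q3 \to q3).
    F (\lnot q3 \to q3): α-rule — add T \lnot q3, F q3.
    T ((q6 \lor q2) \lor \lnot q3): β-rule — branch into T (q6 \lor q2)  //  T \lnot q3.
      branch 1.1 (add T (q6 \lor q2)):
        T (q6 \lor q2): β-rule — branch into T q6  //  T q2.
          branch 1.1.1 (add T q6):
            ○ open, literals {q3=false, q4=true, q5=true, q6=true}.
          branch 1.1.2 (add T q2):
            ○ open, literals {q2=true, q3=false, q4=true, q5=true}.
      branch 1.2 (add T \lnot q3):
        ○ open, literals {q3=false, q4=true, q5=true}.
  branch 2 (add F \lnot q1):
    T ((q6 \lor q2) \lor \lnot q3): β-rule — branch into T (q6 \lor q2)  //  T \lnot q3.
      branch 2.1 (add T (q6 \lor q2)):
        T (q6 \lor q2): β-rule — branch into T q6  //  T q2.
          branch 2.1.1 (add T q6):
            ○ open, literals {q1=true, q5=true, q6=true}.
          branch 2.1.2 (add T q2):
            ○ open, literals {q1=true, q2=true, q5=true}.
      branch 2.2 (add T \lnot q3):
        ○ open, literals {q1=true, q3=false, q5=true}.
0 branches closed, 6 open.
An open branch gives a countermodel: q3=false, q4=true, q5=true, q6=true (unmentioned atoms arbitrary); the premises hold there but the conclusion fails.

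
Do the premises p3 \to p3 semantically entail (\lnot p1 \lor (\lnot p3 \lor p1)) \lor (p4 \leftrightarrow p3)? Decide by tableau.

Yes

Initial set: {T (p3 \to p3); F ((\lnot p1 \lor (\lnot p3 \lor p1)) \lor (p4 \leftrightarrow p3))}.
F ((\lnot p1 \lor (\lnot p3 \lor p1)) \lor (p4 \leftrightarrow p3)): α-rule — add F (\lnot p1 \lor (\lnot p3 \lor p1)), F (p4 \leftrightarrow p3).
F (\lnot p1 \lor (\lnot p3 \lor p1)): α-rule — add F \lnot p1, F (\lnot p3 \lor p1).
F (\lnot p3 \lor p1): α-rule — add F \lnot p3, F p1.
× closes — contains both p1 and \lnot p1.
All 1 branch closes.
Every branch closed, so the premises entail the conclusion.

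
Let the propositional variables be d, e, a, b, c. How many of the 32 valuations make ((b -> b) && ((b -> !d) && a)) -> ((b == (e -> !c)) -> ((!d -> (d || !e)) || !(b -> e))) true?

30

Initial set: {(((b -> b) && ((b -> !d) && a)) -> ((b == (e -> !c)) -> ((!d -> (d || !e)) || !(b -> e))))}.
(((b -> b) && ((b -> !d) && a)) -> ((b == (e -> !c)) -> ((!d -> (d || !e)) || !(b -> e)))): β-rule — branch into !((b -> b) && ((b -> !d) && a))  //  ((b == (e -> !c)) -> ((!d -> (d || !e)) || !(b -> e))).
  branch 1 (add !((b -> b) && ((b -> !d) && a))):
    !((b -> b) && ((b -> !d) && a)): β-rule — branch into !(b -> b)  //  !((b -> !d) && a).
      branch 1.1 (add !(b -> b)):
        !(b -> b): α-rule — add b, !b.
        × closes — contains both b and !b.
      branch 1.2 (add !((b -> !d) && a)):
        !((b -> !d) && a): β-rule — branch into !(b -> !d)  //  !a.
          branch 1.2.1 (add !(b -> !d)):
            !(b -> !d): α-rule — add b, !!d.
            ○ open, literals {b=true, d=true}.
          branch 1.2.2 (add !a):
            ○ open, literals {a=false}.
  branch 2 (add ((b == (e -> !c)) -> ((!d -> (d || !e)) || !(b -> e)))):
    ((b == (e -> !c)) -> ((!d -> (d || !e)) || !(b -> e))): β-rule — branch into !(b == (e -> !c))  //  ((!d -> (d || !e)) || !(b -> e)).
      branch 2.1 (add !(b == (e -> !c))):
        !(b == (e -> !c)): β-rule — branch into b, !(e -> !c)  //  !b, (e -> !c).
          branch 2.1.1 (add b, !(e -> !c)):
            !(e -> !c): α-rule — add e, !!c.
            ○ open, literals {b=true, c=true, e=true}.
          branch 2.1.2 (add !b, (e -> !c)):
            (e -> !c): β-rule — branch into !e  //  !c.
              branch 2.1.2.1 (add !e):
                ○ open, literals {b=false, e=false}.
              branch 2.1.2.2 (add !c):
                ○ open, literals {b=false, c=false}.
      branch 2.2 (add ((!d -> (d || !e)) || !(b -> e))):
        ((!d -> (d || !e)) || !(b -> e)): β-rule — branch into (!d -> (d || !e))  //  !(b -> e).
          branch 2.2.1 (add (!d -> (d || !e))):
            (!d -> (d || !e)): β-rule — branch into !!d  //  (d || !e).
              branch 2.2.1.1 (add !!d):
                ○ open, literals {d=true}.
              branch 2.2.1.2 (add (d || !e)):
                (d || !e): β-rule — branch into d  //  !e.
                  branch 2.2.1.2.1 (add d):
                    ○ open, literals {d=true}.
                  branch 2.2.1.2.2 (add !e):
                    ○ open, literals {e=false}.
          branch 2.2.2 (add !(b -> e)):
            !(b -> e): α-rule — add b, !e.
            ○ open, literals {b=true, e=false}.
1 branch closed, 9 open.
Each open branch fixes some atoms; the unmentioned ones are free. Counting distinct full assignments: branch {b=true, d=true} (e, a, c) contributes 8 new; branch {a=false} (d, e, b, c) contributes 12 new; branch {b=true, c=true, e=true} (d, a) contributes 1 new; branch {b=false, e=false} (d, a, c) contributes 4 new; branch {b=false, c=false} (d, e, a) contributes 2 new; branch {d=true} (e, a, b, c) contributes 1 new; branch {d=true} (e, a, b, c) contributes 0 new; branch {e=false} (d, a, b, c) contributes 2 new; branch {b=true, e=false} (d, a, c) contributes 0 new. Total: 30.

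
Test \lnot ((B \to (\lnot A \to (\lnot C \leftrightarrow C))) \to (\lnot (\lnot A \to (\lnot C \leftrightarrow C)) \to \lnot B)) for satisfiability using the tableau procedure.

Initial set: {T \lnot ((B \to (\lnot A \to (\lnot C \leftrightarrow C))) \to (\lnot (\lnot A \to (\lnot C \leftrightarrow C)) \to \lnot B))}.
T \lnot ((B \to (\lnot A \to (\lnot C \leftrightarrow C))) \to (\lnot (\lnot A \to (\lnot C \leftrightarrow C)) \to \lnot B)): α-rule — add T (B \to (\lnot A \to (\lnot C \leftrightarrow C))), F (\lnot (\lnot A \to (\lnot C \leftrightarrow C)) \to \lnot B).
F (\lnot (\lnot A \to (\lnot C \leftrightarrow C)) \to \lnot B): α-rule — add T \lnot (\lnot A \to (\lnot C \leftrightarrow C)), F \lnot B.
T \lnot (\lnot A \to (\lnot C \leftrightarrow C)): α-rule — add T \lnot A, F (\lnot C \leftrightarrow C).
T (B \to (\lnot A \to (\lnot C \leftrightarrow C))): β-rule — branch into F B  //  T (\lnot A \to (\lnot C \leftrightarrow C)).
  branch 1 (add F B):
    × closes — contains both B and \lnot B.
  branch 2 (add T (\lnot A \to (\lnot C \leftrightarrow C))):
    F (\lnot C \leftrightarrow C): β-rule — branch into T \lnot C, F C  //  F \lnot C, T C.
      branch 2.1 (add T \lnot C, F C):
        T (\lnot A \to (\lnot C \leftrightarrow C)): β-rule — branch into F \lnot A  //  T (\lnot C \leftrightarrow C).
          branch 2.1.1 (add F \lnot A):
            × closes — contains both A and \lnot A.
          branch 2.1.2 (add T (\lnot C \leftrightarrow C)):
            T (\lnot C \leftrightarrow C): β-rule — branch into T \lnot C, T C  //  F \lnot C, F C.
              branch 2.1.2.1 (add T \lnot C, T C):
                × closes — contains both C and \lnot C.
              branch 2.1.2.2 (add F \lnot C, F C):
                × closes — contains both C and \lnot C.
      branch 2.2 (add F \lnot C, T C):
        T (\lnot A \to (\lnot C \leftrightarrow C)): β-rule — branch into F \lnot A  //  T (\lnot C \leftrightarrow C).
          branch 2.2.1 (add F \lnot A):
            × closes — contains both A and \lnot A.
          branch 2.2.2 (add T (\lnot C \leftrightarrow C)):
            T (\lnot C \leftrightarrow C): β-rule — branch into T \lnot C, T C  //  F \lnot C, F C.
              branch 2.2.2.1 (add T \lnot C, T C):
                × closes — contains both C and \lnot C.
              branch 2.2.2.2 (add F \lnot C, F C):
                × closes — contains both C and \lnot C.
All 7 branches close.
Every branch closed; the formula is unsatisfiable.

Unsatisfiable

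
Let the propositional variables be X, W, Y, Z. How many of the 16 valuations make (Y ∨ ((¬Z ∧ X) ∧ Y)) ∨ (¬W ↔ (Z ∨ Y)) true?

12

Initial set: {((Y ∨ ((¬Z ∧ X) ∧ Y)) ∨ (¬W ↔ (Z ∨ Y)))}.
((Y ∨ ((¬Z ∧ X) ∧ Y)) ∨ (¬W ↔ (Z ∨ Y))): β-rule — branch into (Y ∨ ((¬Z ∧ X) ∧ Y))  //  (¬W ↔ (Z ∨ Y)).
  branch 1 (add (Y ∨ ((¬Z ∧ X) ∧ Y))):
    (Y ∨ ((¬Z ∧ X) ∧ Y)): β-rule — branch into Y  //  ((¬Z ∧ X) ∧ Y).
      branch 1.1 (add Y):
        ○ open, literals {Y=true}.
      branch 1.2 (add ((¬Z ∧ X) ∧ Y)):
        ((¬Z ∧ X) ∧ Y): α-rule — add (¬Z ∧ X), Y.
        (¬Z ∧ X): α-rule — add ¬Z, X.
        ○ open, literals {X=true, Y=true, Z=false}.
  branch 2 (add (¬W ↔ (Z ∨ Y))):
    (¬W ↔ (Z ∨ Y)): β-rule — branch into ¬W, (Z ∨ Y)  //  ¬¬W, ¬(Z ∨ Y).
      branch 2.1 (add ¬W, (Z ∨ Y)):
        (Z ∨ Y): β-rule — branch into Z  //  Y.
          branch 2.1.1 (add Z):
            ○ open, literals {W=false, Z=true}.
          branch 2.1.2 (add Y):
            ○ open, literals {W=false, Y=true}.
      branch 2.2 (add ¬¬W, ¬(Z ∨ Y)):
        ¬(Z ∨ Y): α-rule — add ¬Z, ¬Y.
        ○ open, literals {W=true, Y=false, Z=false}.
0 branches closed, 5 open.
Each open branch fixes some atoms; the unmentioned ones are free. Counting distinct full assignments: branch {Y=true} (X, W, Z) contributes 8 new; branch {X=true, Y=true, Z=false} (W) contributes 0 new; branch {W=false, Z=true} (X, Y) contributes 2 new; branch {W=false, Y=true} (X, Z) contributes 0 new; branch {W=true, Y=false, Z=false} (X) contributes 2 new. Total: 12.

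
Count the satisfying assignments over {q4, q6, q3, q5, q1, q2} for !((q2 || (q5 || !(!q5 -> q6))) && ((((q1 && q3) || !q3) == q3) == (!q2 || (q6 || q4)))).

46

Initial set: {!((q2 || (q5 || !(!q5 -> q6))) && ((((q1 && q3) || !q3) == q3) == (!q2 || (q6 || q4))))}.
!((q2 || (q5 || !(!q5 -> q6))) && ((((q1 && q3) || !q3) == q3) == (!q2 || (q6 || q4)))): β-rule — branch into !(q2 || (q5 || !(!q5 -> q6)))  //  !((((q1 && q3) || !q3) == q3) == (!q2 || (q6 || q4))).
  branch 1 (add !(q2 || (q5 || !(!q5 -> q6)))):
    !(q2 || (q5 || !(!q5 -> q6))): α-rule — add !q2, !(q5 || !(!q5 -> q6)).
    !(q5 || !(!q5 -> q6)): α-rule — add !q5, !!(!q5 -> q6).
    !!(!q5 -> q6): β-rule — branch into !!q5  //  q6.
      branch 1.1 (add !!q5):
        × closes — contains both q5 and !q5.
      branch 1.2 (add q6):
        ○ open, literals {q2=false, q5=false, q6=true}.
  branch 2 (add !((((q1 && q3) || !q3) == q3) == (!q2 || (q6 || q4)))):
    !((((q1 && q3) || !q3) == q3) == (!q2 || (q6 || q4))): β-rule — branch into (((q1 && q3) || !q3) == q3), !(!q2 || (q6 || q4))  //  !(((q1 && q3) || !q3) == q3), (!q2 || (q6 || q4)).
      branch 2.1 (add (((q1 && q3) || !q3) == q3), !(!q2 || (q6 || q4))):
        !(!q2 || (q6 || q4)): α-rule — add !!q2, !(q6 || q4).
        !(q6 || q4): α-rule — add !q6, !q4.
        (((q1 && q3) || !q3) == q3): β-rule — branch into ((q1 && q3) || !q3), q3  //  !((q1 && q3) || !q3), !q3.
          branch 2.1.1 (add ((q1 && q3) || !q3), q3):
            ((q1 && q3) || !q3): β-rule — branch into (q1 && q3)  //  !q3.
              branch 2.1.1.1 (add (q1 && q3)):
                (q1 && q3): α-rule — add q1, q3.
                ○ open, literals {q1=true, q2=true, q3=true, q4=false, q6=false}.
              branch 2.1.1.2 (add !q3):
                × closes — contains both q3 and !q3.
          branch 2.1.2 (add !((q1 && q3) || !q3), !q3):
            !((q1 && q3) || !q3): α-rule — add !(q1 && q3), !!q3.
            × closes — contains both q3 and !q3.
      branch 2.2 (add !(((q1 && q3) || !q3) == q3), (!q2 || (q6 || q4))):
        !(((q1 && q3) || !q3) == q3): β-rule — branch into ((q1 && q3) || !q3), !q3  //  !((q1 && q3) || !q3), q3.
          branch 2.2.1 (add ((q1 && q3) || !q3), !q3):
            (!q2 || (q6 || q4)): β-rule — branch into !q2  //  (q6 || q4).
              branch 2.2.1.1 (add !q2):
                ((q1 && q3) || !q3): β-rule — branch into (q1 && q3)  //  !q3.
                  branch 2.2.1.1.1 (add (q1 && q3)):
                    (q1 && q3): α-rule — add q1, q3.
                    × closes — contains both q3 and !q3.
                  branch 2.2.1.1.2 (add !q3):
                    ○ open, literals {q2=false, q3=false}.
              branch 2.2.1.2 (add (q6 || q4)):
                ((q1 && q3) || !q3): β-rule — branch into (q1 && q3)  //  !q3.
                  branch 2.2.1.2.1 (add (q1 && q3)):
                    (q1 && q3): α-rule — add q1, q3.
                    × closes — contains both q3 and !q3.
                  branch 2.2.1.2.2 (add !q3):
                    (q6 || q4): β-rule — branch into q6  //  q4.
                      branch 2.2.1.2.2.1 (add q6):
                        ○ open, literals {q3=false, q6=true}.
                      branch 2.2.1.2.2.2 (add q4):
                        ○ open, literals {q3=false, q4=true}.
          branch 2.2.2 (add !((q1 && q3) || !q3), q3):
            !((q1 && q3) || !q3): α-rule — add !(q1 && q3), !!q3.
            (!q2 || (q6 || q4)): β-rule — branch into !q2  //  (q6 || q4).
              branch 2.2.2.1 (add !q2):
                !(q1 && q3): β-rule — branch into !q1  //  !q3.
                  branch 2.2.2.1.1 (add !q1):
                    ○ open, literals {q1=false, q2=false, q3=true}.
                  branch 2.2.2.1.2 (add !q3):
                    × closes — contains both q3 and !q3.
              branch 2.2.2.2 (add (q6 || q4)):
                !(q1 && q3): β-rule — branch into !q1  //  !q3.
                  branch 2.2.2.2.1 (add !q1):
                    (q6 || q4): β-rule — branch into q6  //  q4.
                      branch 2.2.2.2.1.1 (add q6):
                        ○ open, literals {q1=false, q3=true, q6=true}.
                      branch 2.2.2.2.1.2 (add q4):
                        ○ open, literals {q1=false, q3=true, q4=true}.
                  branch 2.2.2.2.2 (add !q3):
                    × closes — contains both q3 and !q3.
7 branches closed, 8 open.
Each open branch fixes some atoms; the unmentioned ones are free. Counting distinct full assignments: branch {q2=false, q5=false, q6=true} (q4, q3, q1) contributes 8 new; branch {q1=true, q2=true, q3=true, q4=false, q6=false} (q5) contributes 2 new; branch {q2=false, q3=false} (q4, q6, q5, q1) contributes 12 new; branch {q3=false, q6=true} (q4, q5, q1, q2) contributes 8 new; branch {q3=false, q4=true} (q6, q5, q1, q2) contributes 4 new; branch {q1=false, q2=false, q3=true} (q4, q6, q5) contributes 6 new; branch {q1=false, q3=true, q6=true} (q4, q5, q2) contributes 4 new; branch {q1=false, q3=true, q4=true} (q6, q5, q2) contributes 2 new. Total: 46.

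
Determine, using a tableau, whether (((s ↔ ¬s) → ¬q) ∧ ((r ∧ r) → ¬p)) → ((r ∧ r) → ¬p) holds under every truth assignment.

Valid

Assume the negation and expand:
Initial set: {¬((((s ↔ ¬s) → ¬q) ∧ ((r ∧ r) → ¬p)) → ((r ∧ r) → ¬p))}.
¬((((s ↔ ¬s) → ¬q) ∧ ((r ∧ r) → ¬p)) → ((r ∧ r) → ¬p)): α-rule — add (((s ↔ ¬s) → ¬q) ∧ ((r ∧ r) → ¬p)), ¬((r ∧ r) → ¬p).
(((s ↔ ¬s) → ¬q) ∧ ((r ∧ r) → ¬p)): α-rule — add ((s ↔ ¬s) → ¬q), ((r ∧ r) → ¬p).
¬((r ∧ r) → ¬p): α-rule — add (r ∧ r), ¬¬p.
(r ∧ r): α-rule — add r, r.
((s ↔ ¬s) → ¬q): β-rule — branch into ¬(s ↔ ¬s)  //  ¬q.
  branch 1 (add ¬(s ↔ ¬s)):
    ((r ∧ r) → ¬p): β-rule — branch into ¬(r ∧ r)  //  ¬p.
      branch 1.1 (add ¬(r ∧ r)):
        ¬(s ↔ ¬s): β-rule — branch into s, ¬¬s  //  ¬s, ¬s.
          branch 1.1.1 (add s, ¬¬s):
            ¬(r ∧ r): β-rule — branch into ¬r  //  ¬r.
              branch 1.1.1.1 (add ¬r):
                × closes — contains both r and ¬r.
              branch 1.1.1.2 (add ¬r):
                × closes — contains both r and ¬r.
          branch 1.1.2 (add ¬s, ¬s):
            ¬(r ∧ r): β-rule — branch into ¬r  //  ¬r.
              branch 1.1.2.1 (add ¬r):
                × closes — contains both r and ¬r.
              branch 1.1.2.2 (add ¬r):
                × closes — contains both r and ¬r.
      branch 1.2 (add ¬p):
        × closes — contains both p and ¬p.
  branch 2 (add ¬q):
    ((r ∧ r) → ¬p): β-rule — branch into ¬(r ∧ r)  //  ¬p.
      branch 2.1 (add ¬(r ∧ r)):
        ¬(r ∧ r): β-rule — branch into ¬r  //  ¬r.
          branch 2.1.1 (add ¬r):
            × closes — contains both r and ¬r.
          branch 2.1.2 (add ¬r):
            × closes — contains both r and ¬r.
      branch 2.2 (add ¬p):
        × closes — contains both p and ¬p.
All 8 branches close.
Every branch closed, so the negation is unsatisfiable and the formula is valid.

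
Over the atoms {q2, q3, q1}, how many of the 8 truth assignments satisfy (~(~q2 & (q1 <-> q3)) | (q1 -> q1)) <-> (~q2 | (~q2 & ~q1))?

Initial set: {((~(~q2 & (q1 <-> q3)) | (q1 -> q1)) <-> (~q2 | (~q2 & ~q1)))}.
((~(~q2 & (q1 <-> q3)) | (q1 -> q1)) <-> (~q2 | (~q2 & ~q1))): β-rule — branch into (~(~q2 & (q1 <-> q3)) | (q1 -> q1)), (~q2 | (~q2 & ~q1))  //  ~(~(~q2 & (q1 <-> q3)) | (q1 -> q1)), ~(~q2 | (~q2 & ~q1)).
  branch 1 (add (~(~q2 & (q1 <-> q3)) | (q1 -> q1)), (~q2 | (~q2 & ~q1))):
    (~(~q2 & (q1 <-> q3)) | (q1 -> q1)): β-rule — branch into ~(~q2 & (q1 <-> q3))  //  (q1 -> q1).
      branch 1.1 (add ~(~q2 & (q1 <-> q3))):
        (~q2 | (~q2 & ~q1)): β-rule — branch into ~q2  //  (~q2 & ~q1).
          branch 1.1.1 (add ~q2):
            ~(~q2 & (q1 <-> q3)): β-rule — branch into ~~q2  //  ~(q1 <-> q3).
              branch 1.1.1.1 (add ~~q2):
                × closes — contains both q2 and ~q2.
              branch 1.1.1.2 (add ~(q1 <-> q3)):
                ~(q1 <-> q3): β-rule — branch into q1, ~q3  //  ~q1, q3.
                  branch 1.1.1.2.1 (add q1, ~q3):
                    ○ open, literals {q1=T, q2=F, q3=F}.
                  branch 1.1.1.2.2 (add ~q1, q3):
                    ○ open, literals {q1=F, q2=F, q3=T}.
          branch 1.1.2 (add (~q2 & ~q1)):
            (~q2 & ~q1): α-rule — add ~q2, ~q1.
            ~(~q2 & (q1 <-> q3)): β-rule — branch into ~~q2  //  ~(q1 <-> q3).
              branch 1.1.2.1 (add ~~q2):
                × closes — contains both q2 and ~q2.
              branch 1.1.2.2 (add ~(q1 <-> q3)):
                ~(q1 <-> q3): β-rule — branch into q1, ~q3  //  ~q1, q3.
                  branch 1.1.2.2.1 (add q1, ~q3):
                    × closes — contains both q1 and ~q1.
                  branch 1.1.2.2.2 (add ~q1, q3):
                    ○ open, literals {q1=F, q2=F, q3=T}.
      branch 1.2 (add (q1 -> q1)):
        (~q2 | (~q2 & ~q1)): β-rule — branch into ~q2  //  (~q2 & ~q1).
          branch 1.2.1 (add ~q2):
            (q1 -> q1): β-rule — branch into ~q1  //  q1.
              branch 1.2.1.1 (add ~q1):
                ○ open, literals {q1=F, q2=F}.
              branch 1.2.1.2 (add q1):
                ○ open, literals {q1=T, q2=F}.
          branch 1.2.2 (add (~q2 & ~q1)):
            (~q2 & ~q1): α-rule — add ~q2, ~q1.
            (q1 -> q1): β-rule — branch into ~q1  //  q1.
              branch 1.2.2.1 (add ~q1):
                ○ open, literals {q1=F, q2=F}.
              branch 1.2.2.2 (add q1):
                × closes — contains both q1 and ~q1.
  branch 2 (add ~(~(~q2 & (q1 <-> q3)) | (q1 -> q1)), ~(~q2 | (~q2 & ~q1))):
    ~(~(~q2 & (q1 <-> q3)) | (q1 -> q1)): α-rule — add ~~(~q2 & (q1 <-> q3)), ~(q1 -> q1).
    ~(~q2 | (~q2 & ~q1)): α-rule — add ~~q2, ~(~q2 & ~q1).
    ~~(~q2 & (q1 <-> q3)): α-rule — add ~q2, (q1 <-> q3).
    × closes — contains both q2 and ~q2.
5 branches closed, 6 open.
Each open branch fixes some atoms; the unmentioned ones are free. Counting distinct full assignments: branch {q1=T, q2=F, q3=F} (none free) contributes 1 new; branch {q1=F, q2=F, q3=T} (none free) contributes 1 new; branch {q1=F, q2=F, q3=T} (none free) contributes 0 new; branch {q1=F, q2=F} (q3) contributes 1 new; branch {q1=T, q2=F} (q3) contributes 1 new; branch {q1=F, q2=F} (q3) contributes 0 new. Total: 4.

4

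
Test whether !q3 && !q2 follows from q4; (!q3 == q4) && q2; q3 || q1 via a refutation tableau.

Initial set: {q4; ((!q3 == q4) && q2); (q3 || q1); !(!q3 && !q2)}.
((!q3 == q4) && q2): α-rule — add (!q3 == q4), q2.
(q3 || q1): β-rule — branch into q3  //  q1.
  branch 1 (add q3):
    !(!q3 && !q2): β-rule — branch into !!q3  //  !!q2.
      branch 1.1 (add !!q3):
        (!q3 == q4): β-rule — branch into !q3, q4  //  !!q3, !q4.
          branch 1.1.1 (add !q3, q4):
            × closes — contains both q3 and !q3.
          branch 1.1.2 (add !!q3, !q4):
            × closes — contains both q4 and !q4.
      branch 1.2 (add !!q2):
        (!q3 == q4): β-rule — branch into !q3, q4  //  !!q3, !q4.
          branch 1.2.1 (add !q3, q4):
            × closes — contains both q3 and !q3.
          branch 1.2.2 (add !!q3, !q4):
            × closes — contains both q4 and !q4.
  branch 2 (add q1):
    !(!q3 && !q2): β-rule — branch into !!q3  //  !!q2.
      branch 2.1 (add !!q3):
        (!q3 == q4): β-rule — branch into !q3, q4  //  !!q3, !q4.
          branch 2.1.1 (add !q3, q4):
            × closes — contains both q3 and !q3.
          branch 2.1.2 (add !!q3, !q4):
            × closes — contains both q4 and !q4.
      branch 2.2 (add !!q2):
        (!q3 == q4): β-rule — branch into !q3, q4  //  !!q3, !q4.
          branch 2.2.1 (add !q3, q4):
            ○ open, literals {q1=true, q2=true, q3=false, q4=true}.
          branch 2.2.2 (add !!q3, !q4):
            × closes — contains both q4 and !q4.
7 branches closed, 1 open.
An open branch gives a countermodel: q1=true, q2=true, q3=false, q4=true (unmentioned atoms arbitrary); the premises hold there but the conclusion fails.

No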